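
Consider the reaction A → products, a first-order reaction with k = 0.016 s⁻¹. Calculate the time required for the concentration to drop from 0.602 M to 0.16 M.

82.82 s

Step 1: For first-order: t = ln([A]₀/[A])/k
Step 2: t = ln(0.602/0.16)/0.016
Step 3: t = ln(3.762)/0.016
Step 4: t = 1.325/0.016 = 82.82 s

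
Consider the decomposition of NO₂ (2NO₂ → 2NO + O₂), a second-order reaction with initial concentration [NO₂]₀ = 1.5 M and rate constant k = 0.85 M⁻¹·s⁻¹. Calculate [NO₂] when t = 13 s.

0.08535 M

Step 1: For a second-order reaction: 1/[NO₂] = 1/[NO₂]₀ + kt
Step 2: 1/[NO₂] = 1/1.5 + 0.85 × 13
Step 3: 1/[NO₂] = 0.6667 + 11.05 = 11.72
Step 4: [NO₂] = 1/11.72 = 0.08535 M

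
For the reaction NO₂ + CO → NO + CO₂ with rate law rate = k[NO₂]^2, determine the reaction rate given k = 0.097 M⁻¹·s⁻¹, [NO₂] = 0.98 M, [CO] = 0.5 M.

0.09316 M/s

Step 1: The rate law is rate = k[NO₂]^2
Step 2: Note that the rate does not depend on [CO] (zero order in CO).
Step 3: rate = 0.097 × (0.98)^2 = 0.0931588 M/s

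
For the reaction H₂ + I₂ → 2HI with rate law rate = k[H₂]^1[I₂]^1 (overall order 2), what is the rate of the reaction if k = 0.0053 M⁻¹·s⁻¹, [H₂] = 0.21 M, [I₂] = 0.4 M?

0.0004452 M/s

Step 1: The rate law is rate = k[H₂]^1[I₂]^1, overall order = 1+1 = 2
Step 2: Substitute values: rate = 0.0053 × (0.21)^1 × (0.4)^1
Step 3: rate = 0.0053 × 0.21 × 0.4 = 0.0004452 M/s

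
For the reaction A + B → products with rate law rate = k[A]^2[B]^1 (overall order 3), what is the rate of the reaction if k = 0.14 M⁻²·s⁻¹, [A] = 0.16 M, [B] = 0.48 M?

0.00172 M/s

Step 1: The rate law is rate = k[A]^2[B]^1, overall order = 2+1 = 3
Step 2: Substitute values: rate = 0.14 × (0.16)^2 × (0.48)^1
Step 3: rate = 0.14 × 0.0256 × 0.48 = 0.00172032 M/s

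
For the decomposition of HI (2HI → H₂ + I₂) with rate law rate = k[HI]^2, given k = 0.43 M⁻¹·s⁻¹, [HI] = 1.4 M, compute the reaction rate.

0.8428 M/s

Step 1: Identify the rate law: rate = k[HI]^2
Step 2: Substitute values: rate = 0.43 × (1.4)^2
Step 3: Calculate: rate = 0.43 × 1.96 = 0.8428 M/s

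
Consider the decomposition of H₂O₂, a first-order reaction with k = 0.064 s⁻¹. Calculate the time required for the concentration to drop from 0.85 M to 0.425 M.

10.83 s

Step 1: For first-order: t = ln([H₂O₂]₀/[H₂O₂])/k
Step 2: t = ln(0.85/0.425)/0.064
Step 3: t = ln(2)/0.064
Step 4: t = 0.6931/0.064 = 10.83 s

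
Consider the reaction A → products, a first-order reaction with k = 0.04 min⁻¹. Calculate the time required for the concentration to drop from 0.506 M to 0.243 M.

18.34 min

Step 1: For first-order: t = ln([A]₀/[A])/k
Step 2: t = ln(0.506/0.243)/0.04
Step 3: t = ln(2.082)/0.04
Step 4: t = 0.7335/0.04 = 18.34 min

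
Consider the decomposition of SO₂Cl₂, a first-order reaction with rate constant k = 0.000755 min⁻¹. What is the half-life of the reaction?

918.1 min

Step 1: For a first-order reaction, t₁/₂ = ln(2)/k
Step 2: t₁/₂ = ln(2)/0.000755
Step 3: t₁/₂ = 0.6931/0.000755 = 918.1 min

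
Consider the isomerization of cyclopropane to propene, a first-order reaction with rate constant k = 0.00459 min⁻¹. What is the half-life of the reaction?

151 min

Step 1: For a first-order reaction, t₁/₂ = ln(2)/k
Step 2: t₁/₂ = ln(2)/0.00459
Step 3: t₁/₂ = 0.6931/0.00459 = 151 min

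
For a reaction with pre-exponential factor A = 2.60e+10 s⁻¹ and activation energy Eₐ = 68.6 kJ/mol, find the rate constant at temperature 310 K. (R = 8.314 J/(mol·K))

7.17e-02 s⁻¹

Step 1: Use the Arrhenius equation: k = A × exp(-Eₐ/RT)
Step 2: Convert Eₐ to J/mol: 68.6 kJ/mol = 68600 J/mol
Step 3: Calculate the exponent: -Eₐ/(RT) = -68600/(8.314 × 310) = -26.61659
Step 4: k = 2.60e+10 × exp(-26.61659)
Step 5: k = 2.60e+10 × 2.75779e-12 = 7.1703e-02 s⁻¹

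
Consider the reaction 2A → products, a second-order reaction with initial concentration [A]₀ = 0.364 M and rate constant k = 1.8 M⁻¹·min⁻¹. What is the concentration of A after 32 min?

0.01657 M

Step 1: For a second-order reaction: 1/[A] = 1/[A]₀ + kt
Step 2: 1/[A] = 1/0.364 + 1.8 × 32
Step 3: 1/[A] = 2.747 + 57.6 = 60.35
Step 4: [A] = 1/60.35 = 0.01657 M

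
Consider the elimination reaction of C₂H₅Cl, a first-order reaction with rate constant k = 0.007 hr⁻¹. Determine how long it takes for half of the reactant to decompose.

99.02 hr

Step 1: For a first-order reaction, t₁/₂ = ln(2)/k
Step 2: t₁/₂ = ln(2)/0.007
Step 3: t₁/₂ = 0.6931/0.007 = 99.02 hr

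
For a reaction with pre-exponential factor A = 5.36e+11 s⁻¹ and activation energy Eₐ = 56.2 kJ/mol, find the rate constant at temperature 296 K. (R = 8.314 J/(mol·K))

6.48e+01 s⁻¹

Step 1: Use the Arrhenius equation: k = A × exp(-Eₐ/RT)
Step 2: Convert Eₐ to J/mol: 56.2 kJ/mol = 56200 J/mol
Step 3: Calculate the exponent: -Eₐ/(RT) = -56200/(8.314 × 296) = -22.83677
Step 4: k = 5.36e+11 × exp(-22.83677)
Step 5: k = 5.36e+11 × 1.20814e-10 = 6.4756e+01 s⁻¹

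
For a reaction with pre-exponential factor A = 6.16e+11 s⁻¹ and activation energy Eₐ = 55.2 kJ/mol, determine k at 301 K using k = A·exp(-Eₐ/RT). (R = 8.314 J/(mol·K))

1.62e+02 s⁻¹

Step 1: Use the Arrhenius equation: k = A × exp(-Eₐ/RT)
Step 2: Convert Eₐ to J/mol: 55.2 kJ/mol = 55200 J/mol
Step 3: Calculate the exponent: -Eₐ/(RT) = -55200/(8.314 × 301) = -22.05782
Step 4: k = 6.16e+11 × exp(-22.05782)
Step 5: k = 6.16e+11 × 2.63276e-10 = 1.6218e+02 s⁻¹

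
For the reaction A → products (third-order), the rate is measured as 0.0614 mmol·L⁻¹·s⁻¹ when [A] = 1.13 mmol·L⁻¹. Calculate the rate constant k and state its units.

0.04255 (mmol·L⁻¹)⁻²·s⁻¹

Step 1: rate = k[A]^3, so k = rate / [A]^3.
Step 2: k = 0.0614 / (1.13)^3 = 0.0614 / 1.443.
Step 3: k = 0.04255 (mmol·L⁻¹)⁻²·s⁻¹.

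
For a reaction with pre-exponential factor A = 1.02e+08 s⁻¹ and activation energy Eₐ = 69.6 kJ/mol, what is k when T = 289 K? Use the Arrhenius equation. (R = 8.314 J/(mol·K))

2.68e-05 s⁻¹

Step 1: Use the Arrhenius equation: k = A × exp(-Eₐ/RT)
Step 2: Convert Eₐ to J/mol: 69.6 kJ/mol = 69600 J/mol
Step 3: Calculate the exponent: -Eₐ/(RT) = -69600/(8.314 × 289) = -28.96686
Step 4: k = 1.02e+08 × exp(-28.96686)
Step 5: k = 1.02e+08 × 2.62938e-13 = 2.6820e-05 s⁻¹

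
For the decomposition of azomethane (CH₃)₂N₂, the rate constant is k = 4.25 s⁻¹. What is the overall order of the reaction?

first order (1)

Step 1: The units of k for an nth-order reaction are (concentration)^(1-n)·(time)⁻¹.
Step 2: Here k has units s⁻¹, so the concentration exponent is 0.
Step 3: 1 - n = 0 ⇒ n = 1. The reaction is first order.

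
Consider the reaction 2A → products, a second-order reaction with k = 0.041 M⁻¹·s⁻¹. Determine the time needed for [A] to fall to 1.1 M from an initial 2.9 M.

13.76 s

Step 1: For second-order: t = (1/[A] - 1/[A]₀)/k
Step 2: t = (1/1.1 - 1/2.9)/0.041
Step 3: t = (0.9091 - 0.3448)/0.041
Step 4: t = 0.5643/0.041 = 13.76 s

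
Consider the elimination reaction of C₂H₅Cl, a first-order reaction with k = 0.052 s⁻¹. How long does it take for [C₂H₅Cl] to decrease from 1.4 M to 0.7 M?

13.33 s

Step 1: For first-order: t = ln([C₂H₅Cl]₀/[C₂H₅Cl])/k
Step 2: t = ln(1.4/0.7)/0.052
Step 3: t = ln(2)/0.052
Step 4: t = 0.6931/0.052 = 13.33 s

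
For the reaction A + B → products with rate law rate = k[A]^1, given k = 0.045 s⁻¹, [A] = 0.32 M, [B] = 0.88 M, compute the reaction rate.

0.0144 M/s

Step 1: The rate law is rate = k[A]^1
Step 2: Note that the rate does not depend on [B] (zero order in B).
Step 3: rate = 0.045 × (0.32)^1 = 0.0144 M/s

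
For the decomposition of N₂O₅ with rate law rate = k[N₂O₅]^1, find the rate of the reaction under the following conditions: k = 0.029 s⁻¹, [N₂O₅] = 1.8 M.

0.0522 M/s

Step 1: Identify the rate law: rate = k[N₂O₅]^1
Step 2: Substitute values: rate = 0.029 × (1.8)^1
Step 3: Calculate: rate = 0.029 × 1.8 = 0.0522 M/s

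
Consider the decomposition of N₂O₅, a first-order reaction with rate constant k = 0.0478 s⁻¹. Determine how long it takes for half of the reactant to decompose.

14.5 s

Step 1: For a first-order reaction, t₁/₂ = ln(2)/k
Step 2: t₁/₂ = ln(2)/0.0478
Step 3: t₁/₂ = 0.6931/0.0478 = 14.5 s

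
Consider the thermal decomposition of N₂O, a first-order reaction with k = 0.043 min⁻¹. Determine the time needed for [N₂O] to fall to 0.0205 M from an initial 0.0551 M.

22.99 min

Step 1: For first-order: t = ln([N₂O]₀/[N₂O])/k
Step 2: t = ln(0.0551/0.0205)/0.043
Step 3: t = ln(2.688)/0.043
Step 4: t = 0.9887/0.043 = 22.99 min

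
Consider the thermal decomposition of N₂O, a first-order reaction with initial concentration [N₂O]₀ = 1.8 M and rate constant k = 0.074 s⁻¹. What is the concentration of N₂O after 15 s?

0.5932 M

Step 1: For a first-order reaction: [N₂O] = [N₂O]₀ × e^(-kt)
Step 2: [N₂O] = 1.8 × e^(-0.074 × 15)
Step 3: [N₂O] = 1.8 × e^(-1.11)
Step 4: [N₂O] = 1.8 × 0.329559 = 0.5932 M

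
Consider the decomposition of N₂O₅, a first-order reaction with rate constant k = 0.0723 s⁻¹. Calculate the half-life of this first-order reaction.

9.587 s

Step 1: For a first-order reaction, t₁/₂ = ln(2)/k
Step 2: t₁/₂ = ln(2)/0.0723
Step 3: t₁/₂ = 0.6931/0.0723 = 9.587 s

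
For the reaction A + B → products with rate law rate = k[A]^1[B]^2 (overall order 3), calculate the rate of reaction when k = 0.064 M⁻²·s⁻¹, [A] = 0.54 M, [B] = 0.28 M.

0.00271 M/s

Step 1: The rate law is rate = k[A]^1[B]^2, overall order = 1+2 = 3
Step 2: Substitute values: rate = 0.064 × (0.54)^1 × (0.28)^2
Step 3: rate = 0.064 × 0.54 × 0.0784 = 0.0027095 M/s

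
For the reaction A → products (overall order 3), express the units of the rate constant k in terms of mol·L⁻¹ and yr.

(mol·L⁻¹)⁻²·yr⁻¹

Step 1: For overall order n, rate = k × (concentration)^n.
Step 2: Rate has units mol·L⁻¹·yr⁻¹; concentration term has units (mol·L⁻¹)^3.
Step 3: k = rate / (concentration)^n, so units of k = (mol·L⁻¹)^(1-3)·yr⁻¹ = (mol·L⁻¹)⁻²·yr⁻¹.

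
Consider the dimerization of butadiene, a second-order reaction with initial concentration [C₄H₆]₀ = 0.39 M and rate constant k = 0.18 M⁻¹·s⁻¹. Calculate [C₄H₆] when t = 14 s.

0.1967 M

Step 1: For a second-order reaction: 1/[C₄H₆] = 1/[C₄H₆]₀ + kt
Step 2: 1/[C₄H₆] = 1/0.39 + 0.18 × 14
Step 3: 1/[C₄H₆] = 2.564 + 2.52 = 5.084
Step 4: [C₄H₆] = 1/5.084 = 0.1967 M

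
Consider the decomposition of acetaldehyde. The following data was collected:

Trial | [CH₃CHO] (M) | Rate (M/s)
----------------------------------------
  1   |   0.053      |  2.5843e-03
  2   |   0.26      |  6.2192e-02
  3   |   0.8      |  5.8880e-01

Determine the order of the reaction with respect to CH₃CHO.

second order (2)

Step 1: Compare trials to find order n where rate₂/rate₁ = ([CH₃CHO]₂/[CH₃CHO]₁)^n
Step 2: rate₂/rate₁ = 6.2192e-02/2.5843e-03 = 24.07
Step 3: [CH₃CHO]₂/[CH₃CHO]₁ = 0.26/0.053 = 4.906
Step 4: n = ln(24.07)/ln(4.906) = 2.00 ≈ 2
Step 5: The reaction is second order in CH₃CHO.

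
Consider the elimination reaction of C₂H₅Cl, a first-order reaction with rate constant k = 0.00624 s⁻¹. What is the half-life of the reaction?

111.1 s

Step 1: For a first-order reaction, t₁/₂ = ln(2)/k
Step 2: t₁/₂ = ln(2)/0.00624
Step 3: t₁/₂ = 0.6931/0.00624 = 111.1 s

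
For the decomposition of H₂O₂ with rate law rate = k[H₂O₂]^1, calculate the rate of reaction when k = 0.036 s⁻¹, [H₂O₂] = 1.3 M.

0.0468 M/s

Step 1: Identify the rate law: rate = k[H₂O₂]^1
Step 2: Substitute values: rate = 0.036 × (1.3)^1
Step 3: Calculate: rate = 0.036 × 1.3 = 0.0468 M/s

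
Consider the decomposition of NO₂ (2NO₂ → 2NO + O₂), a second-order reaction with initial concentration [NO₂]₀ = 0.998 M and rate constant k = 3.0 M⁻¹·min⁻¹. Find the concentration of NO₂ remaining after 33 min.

0.01 M

Step 1: For a second-order reaction: 1/[NO₂] = 1/[NO₂]₀ + kt
Step 2: 1/[NO₂] = 1/0.998 + 3.0 × 33
Step 3: 1/[NO₂] = 1.002 + 99 = 100
Step 4: [NO₂] = 1/100 = 0.01 M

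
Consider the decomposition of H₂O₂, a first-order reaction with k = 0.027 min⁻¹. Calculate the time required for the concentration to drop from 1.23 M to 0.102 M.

92.21 min

Step 1: For first-order: t = ln([H₂O₂]₀/[H₂O₂])/k
Step 2: t = ln(1.23/0.102)/0.027
Step 3: t = ln(12.06)/0.027
Step 4: t = 2.49/0.027 = 92.21 min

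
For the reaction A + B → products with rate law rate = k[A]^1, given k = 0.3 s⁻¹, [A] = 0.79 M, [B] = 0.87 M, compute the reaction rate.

0.237 M/s

Step 1: The rate law is rate = k[A]^1
Step 2: Note that the rate does not depend on [B] (zero order in B).
Step 3: rate = 0.3 × (0.79)^1 = 0.237 M/s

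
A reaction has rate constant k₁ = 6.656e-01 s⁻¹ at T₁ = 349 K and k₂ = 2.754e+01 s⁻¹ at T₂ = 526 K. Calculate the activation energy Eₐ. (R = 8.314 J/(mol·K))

32.1 kJ/mol

Step 1: Use the two-temperature Arrhenius form: ln(k₂/k₁) = -Eₐ/R × (1/T₂ - 1/T₁)
Step 2: ln(k₂/k₁) = ln(2.754e+01/6.656e-01) = ln(41.3762) = 3.72271
Step 3: 1/T₂ - 1/T₁ = 1/526 - 1/349 = -9.641888e-04 K⁻¹
Step 4: Eₐ = -R × ln(k₂/k₁) / (1/T₂ - 1/T₁) = -8.314 × 3.72271 / -9.641888e-04
Step 5: Eₐ = 3.2100e+04 J/mol = 32.1 kJ/mol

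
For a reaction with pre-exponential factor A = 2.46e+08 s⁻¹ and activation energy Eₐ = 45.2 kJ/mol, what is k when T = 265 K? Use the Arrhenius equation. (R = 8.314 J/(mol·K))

3.03e-01 s⁻¹

Step 1: Use the Arrhenius equation: k = A × exp(-Eₐ/RT)
Step 2: Convert Eₐ to J/mol: 45.2 kJ/mol = 45200 J/mol
Step 3: Calculate the exponent: -Eₐ/(RT) = -45200/(8.314 × 265) = -20.51552
Step 4: k = 2.46e+08 × exp(-20.51552)
Step 5: k = 2.46e+08 × 1.23090e-09 = 3.0280e-01 s⁻¹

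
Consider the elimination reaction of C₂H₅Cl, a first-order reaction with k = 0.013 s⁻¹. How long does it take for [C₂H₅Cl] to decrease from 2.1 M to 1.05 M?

53.32 s

Step 1: For first-order: t = ln([C₂H₅Cl]₀/[C₂H₅Cl])/k
Step 2: t = ln(2.1/1.05)/0.013
Step 3: t = ln(2)/0.013
Step 4: t = 0.6931/0.013 = 53.32 s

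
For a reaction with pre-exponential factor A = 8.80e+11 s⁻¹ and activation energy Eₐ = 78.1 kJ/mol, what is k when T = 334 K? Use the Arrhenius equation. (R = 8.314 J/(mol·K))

5.37e-01 s⁻¹

Step 1: Use the Arrhenius equation: k = A × exp(-Eₐ/RT)
Step 2: Convert Eₐ to J/mol: 78.1 kJ/mol = 78100 J/mol
Step 3: Calculate the exponent: -Eₐ/(RT) = -78100/(8.314 × 334) = -28.12513
Step 4: k = 8.80e+11 × exp(-28.12513)
Step 5: k = 8.80e+11 × 6.10114e-13 = 5.3690e-01 s⁻¹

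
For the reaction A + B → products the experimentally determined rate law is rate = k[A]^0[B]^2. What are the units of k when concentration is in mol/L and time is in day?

(mol/L)⁻¹·day⁻¹

Step 1: Overall order = 0 + 2 = 2.
Step 2: rate has units mol/L·day⁻¹; [A]^0[B]^2 has units (mol/L)^2.
Step 3: k = rate/([A]^0[B]^2), so units of k = (mol/L)^(1-2)·day⁻¹ = (mol/L)⁻¹·day⁻¹.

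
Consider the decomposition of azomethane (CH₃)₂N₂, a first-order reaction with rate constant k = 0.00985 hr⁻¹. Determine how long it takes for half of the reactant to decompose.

70.37 hr

Step 1: For a first-order reaction, t₁/₂ = ln(2)/k
Step 2: t₁/₂ = ln(2)/0.00985
Step 3: t₁/₂ = 0.6931/0.00985 = 70.37 hr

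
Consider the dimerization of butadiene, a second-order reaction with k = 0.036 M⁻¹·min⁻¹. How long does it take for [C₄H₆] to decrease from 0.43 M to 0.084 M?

266.1 min

Step 1: For second-order: t = (1/[C₄H₆] - 1/[C₄H₆]₀)/k
Step 2: t = (1/0.084 - 1/0.43)/0.036
Step 3: t = (11.9 - 2.326)/0.036
Step 4: t = 9.579/0.036 = 266.1 min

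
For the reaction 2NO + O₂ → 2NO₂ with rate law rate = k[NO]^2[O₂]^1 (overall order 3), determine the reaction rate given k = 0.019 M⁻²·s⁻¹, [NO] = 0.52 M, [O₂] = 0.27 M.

0.001387 M/s

Step 1: The rate law is rate = k[NO]^2[O₂]^1, overall order = 2+1 = 3
Step 2: Substitute values: rate = 0.019 × (0.52)^2 × (0.27)^1
Step 3: rate = 0.019 × 0.2704 × 0.27 = 0.00138715 M/s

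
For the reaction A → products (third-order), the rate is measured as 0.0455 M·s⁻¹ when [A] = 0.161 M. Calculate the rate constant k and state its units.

10.9 M⁻²·s⁻¹

Step 1: rate = k[A]^3, so k = rate / [A]^3.
Step 2: k = 0.0455 / (0.161)^3 = 0.0455 / 0.004173.
Step 3: k = 10.9 M⁻²·s⁻¹.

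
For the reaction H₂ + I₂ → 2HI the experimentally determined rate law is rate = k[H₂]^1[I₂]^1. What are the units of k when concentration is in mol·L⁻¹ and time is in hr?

(mol·L⁻¹)⁻¹·hr⁻¹

Step 1: Overall order = 1 + 1 = 2.
Step 2: rate has units mol·L⁻¹·hr⁻¹; [H₂]^1[I₂]^1 has units (mol·L⁻¹)^2.
Step 3: k = rate/([H₂]^1[I₂]^1), so units of k = (mol·L⁻¹)^(1-2)·hr⁻¹ = (mol·L⁻¹)⁻¹·hr⁻¹.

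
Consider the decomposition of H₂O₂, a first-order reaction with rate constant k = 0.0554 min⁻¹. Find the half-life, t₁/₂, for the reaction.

12.51 min

Step 1: For a first-order reaction, t₁/₂ = ln(2)/k
Step 2: t₁/₂ = ln(2)/0.0554
Step 3: t₁/₂ = 0.6931/0.0554 = 12.51 min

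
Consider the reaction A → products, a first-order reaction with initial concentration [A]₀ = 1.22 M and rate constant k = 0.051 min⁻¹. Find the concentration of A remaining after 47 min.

0.111 M

Step 1: For a first-order reaction: [A] = [A]₀ × e^(-kt)
Step 2: [A] = 1.22 × e^(-0.051 × 47)
Step 3: [A] = 1.22 × e^(-2.397)
Step 4: [A] = 1.22 × 0.0909905 = 0.111 M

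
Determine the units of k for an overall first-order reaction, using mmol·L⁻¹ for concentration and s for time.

s⁻¹

Step 1: For overall order n, rate = k × (concentration)^n.
Step 2: Rate has units mmol·L⁻¹·s⁻¹; concentration term has units (mmol·L⁻¹)^1.
Step 3: k = rate / (concentration)^n, so units of k = (mmol·L⁻¹)^(1-1)·s⁻¹ = s⁻¹.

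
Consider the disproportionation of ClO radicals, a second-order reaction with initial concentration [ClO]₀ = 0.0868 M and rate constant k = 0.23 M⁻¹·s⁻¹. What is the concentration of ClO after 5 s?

0.07892 M

Step 1: For a second-order reaction: 1/[ClO] = 1/[ClO]₀ + kt
Step 2: 1/[ClO] = 1/0.0868 + 0.23 × 5
Step 3: 1/[ClO] = 11.52 + 1.15 = 12.67
Step 4: [ClO] = 1/12.67 = 0.07892 M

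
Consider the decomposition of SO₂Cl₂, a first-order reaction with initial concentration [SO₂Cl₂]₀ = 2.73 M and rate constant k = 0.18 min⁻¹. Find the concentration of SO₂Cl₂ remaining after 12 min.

0.3148 M

Step 1: For a first-order reaction: [SO₂Cl₂] = [SO₂Cl₂]₀ × e^(-kt)
Step 2: [SO₂Cl₂] = 2.73 × e^(-0.18 × 12)
Step 3: [SO₂Cl₂] = 2.73 × e^(-2.16)
Step 4: [SO₂Cl₂] = 2.73 × 0.115325 = 0.3148 M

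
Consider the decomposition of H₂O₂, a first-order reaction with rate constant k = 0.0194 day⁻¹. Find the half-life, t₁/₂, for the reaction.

35.73 day

Step 1: For a first-order reaction, t₁/₂ = ln(2)/k
Step 2: t₁/₂ = ln(2)/0.0194
Step 3: t₁/₂ = 0.6931/0.0194 = 35.73 day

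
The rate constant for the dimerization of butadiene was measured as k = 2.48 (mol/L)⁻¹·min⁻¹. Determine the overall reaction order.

second order (2)

Step 1: The units of k for an nth-order reaction are (concentration)^(1-n)·(time)⁻¹.
Step 2: Here k has units (mol/L)⁻¹·min⁻¹, so the concentration exponent is -1.
Step 3: 1 - n = -1 ⇒ n = 2. The reaction is second order.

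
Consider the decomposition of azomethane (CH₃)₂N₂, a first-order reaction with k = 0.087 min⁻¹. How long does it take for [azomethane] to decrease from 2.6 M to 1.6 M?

5.581 min

Step 1: For first-order: t = ln([azomethane]₀/[azomethane])/k
Step 2: t = ln(2.6/1.6)/0.087
Step 3: t = ln(1.625)/0.087
Step 4: t = 0.4855/0.087 = 5.581 min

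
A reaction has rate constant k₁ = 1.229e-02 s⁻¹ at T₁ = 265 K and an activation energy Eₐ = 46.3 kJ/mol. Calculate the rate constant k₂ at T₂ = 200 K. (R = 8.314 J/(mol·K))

1.329e-05 s⁻¹

Step 1: Use the two-temperature Arrhenius form: ln(k₂/k₁) = -Eₐ/R × (1/T₂ - 1/T₁)
Step 2: Convert Eₐ to J/mol: 46.3 kJ/mol = 46300 J/mol
Step 3: 1/T₂ - 1/T₁ = 1/200 - 1/265 = 1.226415e-03 K⁻¹
Step 4: ln(k₂/k₁) = -46300/8.314 × 1.226415e-03 = -6.82981
Step 5: k₂ = k₁ × exp(-6.82981) = 1.229e-02 × 1.08106e-03 = 1.329e-05 s⁻¹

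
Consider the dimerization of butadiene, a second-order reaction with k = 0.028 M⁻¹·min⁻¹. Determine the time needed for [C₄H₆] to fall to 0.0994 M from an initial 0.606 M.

300.4 min

Step 1: For second-order: t = (1/[C₄H₆] - 1/[C₄H₆]₀)/k
Step 2: t = (1/0.0994 - 1/0.606)/0.028
Step 3: t = (10.06 - 1.65)/0.028
Step 4: t = 8.41/0.028 = 300.4 min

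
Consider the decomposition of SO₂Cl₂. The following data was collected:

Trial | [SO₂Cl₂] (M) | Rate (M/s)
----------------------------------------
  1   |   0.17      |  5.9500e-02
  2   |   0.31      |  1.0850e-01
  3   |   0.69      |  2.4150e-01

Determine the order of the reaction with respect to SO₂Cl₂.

first order (1)

Step 1: Compare trials to find order n where rate₂/rate₁ = ([SO₂Cl₂]₂/[SO₂Cl₂]₁)^n
Step 2: rate₂/rate₁ = 1.0850e-01/5.9500e-02 = 1.824
Step 3: [SO₂Cl₂]₂/[SO₂Cl₂]₁ = 0.31/0.17 = 1.824
Step 4: n = ln(1.824)/ln(1.824) = 1.00 ≈ 1
Step 5: The reaction is first order in SO₂Cl₂.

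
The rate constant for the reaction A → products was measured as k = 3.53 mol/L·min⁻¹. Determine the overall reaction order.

zeroth order (0)

Step 1: The units of k for an nth-order reaction are (concentration)^(1-n)·(time)⁻¹.
Step 2: Here k has units mol/L·min⁻¹, so the concentration exponent is 1.
Step 3: 1 - n = 1 ⇒ n = 0. The reaction is zeroth order.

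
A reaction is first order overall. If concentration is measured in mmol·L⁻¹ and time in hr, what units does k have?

hr⁻¹

Step 1: For overall order n, rate = k × (concentration)^n.
Step 2: Rate has units mmol·L⁻¹·hr⁻¹; concentration term has units (mmol·L⁻¹)^1.
Step 3: k = rate / (concentration)^n, so units of k = (mmol·L⁻¹)^(1-1)·hr⁻¹ = hr⁻¹.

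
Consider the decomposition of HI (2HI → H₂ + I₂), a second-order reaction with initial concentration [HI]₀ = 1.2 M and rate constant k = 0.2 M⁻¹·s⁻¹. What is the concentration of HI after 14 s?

0.2752 M

Step 1: For a second-order reaction: 1/[HI] = 1/[HI]₀ + kt
Step 2: 1/[HI] = 1/1.2 + 0.2 × 14
Step 3: 1/[HI] = 0.8333 + 2.8 = 3.633
Step 4: [HI] = 1/3.633 = 0.2752 M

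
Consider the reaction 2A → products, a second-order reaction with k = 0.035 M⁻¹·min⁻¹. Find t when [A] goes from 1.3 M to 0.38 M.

53.21 min

Step 1: For second-order: t = (1/[A] - 1/[A]₀)/k
Step 2: t = (1/0.38 - 1/1.3)/0.035
Step 3: t = (2.632 - 0.7692)/0.035
Step 4: t = 1.862/0.035 = 53.21 min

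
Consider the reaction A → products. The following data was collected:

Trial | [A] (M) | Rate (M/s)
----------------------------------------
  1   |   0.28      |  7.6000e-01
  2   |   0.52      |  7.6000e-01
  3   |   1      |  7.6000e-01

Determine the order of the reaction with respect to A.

zeroth order (0)

Step 1: Compare trials - when concentration changes, rate stays constant.
Step 2: rate₂/rate₁ = 7.6000e-01/7.6000e-01 = 1
Step 3: [A]₂/[A]₁ = 0.52/0.28 = 1.857
Step 4: Since rate ratio ≈ (conc ratio)^0, the reaction is zeroth order.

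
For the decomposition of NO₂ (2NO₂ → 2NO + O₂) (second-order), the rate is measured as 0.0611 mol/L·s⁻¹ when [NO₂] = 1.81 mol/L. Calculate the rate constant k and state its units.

0.01865 (mol/L)⁻¹·s⁻¹

Step 1: rate = k[NO₂]^2, so k = rate / [NO₂]^2.
Step 2: k = 0.0611 / (1.81)^2 = 0.0611 / 3.276.
Step 3: k = 0.01865 (mol/L)⁻¹·s⁻¹.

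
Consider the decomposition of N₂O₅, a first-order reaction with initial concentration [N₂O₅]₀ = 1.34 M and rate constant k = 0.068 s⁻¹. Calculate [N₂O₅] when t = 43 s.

0.07198 M

Step 1: For a first-order reaction: [N₂O₅] = [N₂O₅]₀ × e^(-kt)
Step 2: [N₂O₅] = 1.34 × e^(-0.068 × 43)
Step 3: [N₂O₅] = 1.34 × e^(-2.924)
Step 4: [N₂O₅] = 1.34 × 0.0537184 = 0.07198 M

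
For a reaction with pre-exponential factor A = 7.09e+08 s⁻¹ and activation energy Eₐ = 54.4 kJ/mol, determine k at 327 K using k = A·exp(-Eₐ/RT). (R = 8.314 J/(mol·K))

1.45e+00 s⁻¹

Step 1: Use the Arrhenius equation: k = A × exp(-Eₐ/RT)
Step 2: Convert Eₐ to J/mol: 54.4 kJ/mol = 54400 J/mol
Step 3: Calculate the exponent: -Eₐ/(RT) = -54400/(8.314 × 327) = -20.00973
Step 4: k = 7.09e+08 × exp(-20.00973)
Step 5: k = 7.09e+08 × 2.04120e-09 = 1.4472e+00 s⁻¹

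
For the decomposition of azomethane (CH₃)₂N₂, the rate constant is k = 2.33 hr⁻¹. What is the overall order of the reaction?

first order (1)

Step 1: The units of k for an nth-order reaction are (concentration)^(1-n)·(time)⁻¹.
Step 2: Here k has units hr⁻¹, so the concentration exponent is 0.
Step 3: 1 - n = 0 ⇒ n = 1. The reaction is first order.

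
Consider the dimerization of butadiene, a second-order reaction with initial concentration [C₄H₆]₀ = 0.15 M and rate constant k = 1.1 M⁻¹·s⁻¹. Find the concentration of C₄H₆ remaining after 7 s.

0.06961 M

Step 1: For a second-order reaction: 1/[C₄H₆] = 1/[C₄H₆]₀ + kt
Step 2: 1/[C₄H₆] = 1/0.15 + 1.1 × 7
Step 3: 1/[C₄H₆] = 6.667 + 7.7 = 14.37
Step 4: [C₄H₆] = 1/14.37 = 0.06961 M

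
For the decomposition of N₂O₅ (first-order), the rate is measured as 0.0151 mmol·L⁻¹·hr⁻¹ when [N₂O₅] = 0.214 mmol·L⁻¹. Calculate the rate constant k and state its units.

0.07056 hr⁻¹

Step 1: rate = k[N₂O₅]^1, so k = rate / [N₂O₅]^1.
Step 2: k = 0.0151 / (0.214)^1 = 0.0151 / 0.214.
Step 3: k = 0.07056 hr⁻¹.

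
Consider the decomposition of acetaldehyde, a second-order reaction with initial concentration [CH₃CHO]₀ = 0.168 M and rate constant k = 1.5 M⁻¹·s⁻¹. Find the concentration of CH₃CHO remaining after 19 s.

0.02903 M

Step 1: For a second-order reaction: 1/[CH₃CHO] = 1/[CH₃CHO]₀ + kt
Step 2: 1/[CH₃CHO] = 1/0.168 + 1.5 × 19
Step 3: 1/[CH₃CHO] = 5.952 + 28.5 = 34.45
Step 4: [CH₃CHO] = 1/34.45 = 0.02903 M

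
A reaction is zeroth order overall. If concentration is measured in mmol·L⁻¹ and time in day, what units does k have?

mmol·L⁻¹·day⁻¹

Step 1: For overall order n, rate = k × (concentration)^n.
Step 2: Rate has units mmol·L⁻¹·day⁻¹; concentration term has units (mmol·L⁻¹)^0.
Step 3: k = rate / (concentration)^n, so units of k = (mmol·L⁻¹)^(1-0)·day⁻¹ = mmol·L⁻¹·day⁻¹.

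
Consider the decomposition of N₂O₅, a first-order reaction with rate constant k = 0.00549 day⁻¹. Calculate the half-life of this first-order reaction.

126.3 day

Step 1: For a first-order reaction, t₁/₂ = ln(2)/k
Step 2: t₁/₂ = ln(2)/0.00549
Step 3: t₁/₂ = 0.6931/0.00549 = 126.3 day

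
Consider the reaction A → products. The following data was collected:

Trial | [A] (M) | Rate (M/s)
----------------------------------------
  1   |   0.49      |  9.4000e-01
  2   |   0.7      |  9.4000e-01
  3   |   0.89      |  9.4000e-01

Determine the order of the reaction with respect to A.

zeroth order (0)

Step 1: Compare trials - when concentration changes, rate stays constant.
Step 2: rate₂/rate₁ = 9.4000e-01/9.4000e-01 = 1
Step 3: [A]₂/[A]₁ = 0.7/0.49 = 1.429
Step 4: Since rate ratio ≈ (conc ratio)^0, the reaction is zeroth order.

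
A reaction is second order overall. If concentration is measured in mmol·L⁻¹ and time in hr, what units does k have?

(mmol·L⁻¹)⁻¹·hr⁻¹

Step 1: For overall order n, rate = k × (concentration)^n.
Step 2: Rate has units mmol·L⁻¹·hr⁻¹; concentration term has units (mmol·L⁻¹)^2.
Step 3: k = rate / (concentration)^n, so units of k = (mmol·L⁻¹)^(1-2)·hr⁻¹ = (mmol·L⁻¹)⁻¹·hr⁻¹.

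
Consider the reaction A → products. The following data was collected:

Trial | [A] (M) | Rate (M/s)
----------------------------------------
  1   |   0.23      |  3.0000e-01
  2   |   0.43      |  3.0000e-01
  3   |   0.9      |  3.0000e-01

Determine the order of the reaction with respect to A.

zeroth order (0)

Step 1: Compare trials - when concentration changes, rate stays constant.
Step 2: rate₂/rate₁ = 3.0000e-01/3.0000e-01 = 1
Step 3: [A]₂/[A]₁ = 0.43/0.23 = 1.87
Step 4: Since rate ratio ≈ (conc ratio)^0, the reaction is zeroth order.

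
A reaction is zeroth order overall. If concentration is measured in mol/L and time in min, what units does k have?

mol/L·min⁻¹

Step 1: For overall order n, rate = k × (concentration)^n.
Step 2: Rate has units mol/L·min⁻¹; concentration term has units (mol/L)^0.
Step 3: k = rate / (concentration)^n, so units of k = (mol/L)^(1-0)·min⁻¹ = mol/L·min⁻¹.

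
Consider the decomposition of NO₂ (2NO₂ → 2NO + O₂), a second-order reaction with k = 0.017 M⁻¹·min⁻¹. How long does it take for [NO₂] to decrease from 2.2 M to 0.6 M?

71.3 min

Step 1: For second-order: t = (1/[NO₂] - 1/[NO₂]₀)/k
Step 2: t = (1/0.6 - 1/2.2)/0.017
Step 3: t = (1.667 - 0.4545)/0.017
Step 4: t = 1.212/0.017 = 71.3 min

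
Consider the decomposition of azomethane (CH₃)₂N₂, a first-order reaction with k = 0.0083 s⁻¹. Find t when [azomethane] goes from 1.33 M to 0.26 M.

196.7 s

Step 1: For first-order: t = ln([azomethane]₀/[azomethane])/k
Step 2: t = ln(1.33/0.26)/0.0083
Step 3: t = ln(5.115)/0.0083
Step 4: t = 1.632/0.0083 = 196.7 s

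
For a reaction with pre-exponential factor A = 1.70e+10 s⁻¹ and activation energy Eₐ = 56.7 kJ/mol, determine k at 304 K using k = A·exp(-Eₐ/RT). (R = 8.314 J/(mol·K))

3.07e+00 s⁻¹

Step 1: Use the Arrhenius equation: k = A × exp(-Eₐ/RT)
Step 2: Convert Eₐ to J/mol: 56.7 kJ/mol = 56700 J/mol
Step 3: Calculate the exponent: -Eₐ/(RT) = -56700/(8.314 × 304) = -22.43362
Step 4: k = 1.70e+10 × exp(-22.43362)
Step 5: k = 1.70e+10 × 1.80802e-10 = 3.0736e+00 s⁻¹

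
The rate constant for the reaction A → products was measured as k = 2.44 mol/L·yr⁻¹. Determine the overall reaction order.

zeroth order (0)

Step 1: The units of k for an nth-order reaction are (concentration)^(1-n)·(time)⁻¹.
Step 2: Here k has units mol/L·yr⁻¹, so the concentration exponent is 1.
Step 3: 1 - n = 1 ⇒ n = 0. The reaction is zeroth order.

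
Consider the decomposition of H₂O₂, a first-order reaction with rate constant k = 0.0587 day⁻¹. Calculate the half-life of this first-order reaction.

11.81 day

Step 1: For a first-order reaction, t₁/₂ = ln(2)/k
Step 2: t₁/₂ = ln(2)/0.0587
Step 3: t₁/₂ = 0.6931/0.0587 = 11.81 day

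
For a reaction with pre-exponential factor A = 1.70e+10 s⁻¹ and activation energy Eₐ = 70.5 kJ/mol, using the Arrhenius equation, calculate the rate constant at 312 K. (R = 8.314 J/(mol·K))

2.67e-02 s⁻¹

Step 1: Use the Arrhenius equation: k = A × exp(-Eₐ/RT)
Step 2: Convert Eₐ to J/mol: 70.5 kJ/mol = 70500 J/mol
Step 3: Calculate the exponent: -Eₐ/(RT) = -70500/(8.314 × 312) = -27.17844
Step 4: k = 1.70e+10 × exp(-27.17844)
Step 5: k = 1.70e+10 × 1.57237e-12 = 2.6730e-02 s⁻¹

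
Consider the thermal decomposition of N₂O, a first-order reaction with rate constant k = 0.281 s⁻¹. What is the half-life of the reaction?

2.467 s

Step 1: For a first-order reaction, t₁/₂ = ln(2)/k
Step 2: t₁/₂ = ln(2)/0.281
Step 3: t₁/₂ = 0.6931/0.281 = 2.467 s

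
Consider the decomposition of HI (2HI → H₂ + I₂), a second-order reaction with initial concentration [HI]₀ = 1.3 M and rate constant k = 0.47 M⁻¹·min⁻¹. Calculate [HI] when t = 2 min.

0.5851 M

Step 1: For a second-order reaction: 1/[HI] = 1/[HI]₀ + kt
Step 2: 1/[HI] = 1/1.3 + 0.47 × 2
Step 3: 1/[HI] = 0.7692 + 0.94 = 1.709
Step 4: [HI] = 1/1.709 = 0.5851 M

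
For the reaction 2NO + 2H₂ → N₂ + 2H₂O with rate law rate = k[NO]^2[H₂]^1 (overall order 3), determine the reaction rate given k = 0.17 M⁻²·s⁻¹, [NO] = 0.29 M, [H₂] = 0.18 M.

0.002573 M/s

Step 1: The rate law is rate = k[NO]^2[H₂]^1, overall order = 2+1 = 3
Step 2: Substitute values: rate = 0.17 × (0.29)^2 × (0.18)^1
Step 3: rate = 0.17 × 0.0841 × 0.18 = 0.00257346 M/s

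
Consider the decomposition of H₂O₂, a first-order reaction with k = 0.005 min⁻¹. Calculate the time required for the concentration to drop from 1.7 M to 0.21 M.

418.3 min

Step 1: For first-order: t = ln([H₂O₂]₀/[H₂O₂])/k
Step 2: t = ln(1.7/0.21)/0.005
Step 3: t = ln(8.095)/0.005
Step 4: t = 2.091/0.005 = 418.3 min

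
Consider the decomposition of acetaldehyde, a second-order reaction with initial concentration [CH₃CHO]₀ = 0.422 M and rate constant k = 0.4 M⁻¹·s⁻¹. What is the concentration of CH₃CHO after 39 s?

0.05565 M

Step 1: For a second-order reaction: 1/[CH₃CHO] = 1/[CH₃CHO]₀ + kt
Step 2: 1/[CH₃CHO] = 1/0.422 + 0.4 × 39
Step 3: 1/[CH₃CHO] = 2.37 + 15.6 = 17.97
Step 4: [CH₃CHO] = 1/17.97 = 0.05565 M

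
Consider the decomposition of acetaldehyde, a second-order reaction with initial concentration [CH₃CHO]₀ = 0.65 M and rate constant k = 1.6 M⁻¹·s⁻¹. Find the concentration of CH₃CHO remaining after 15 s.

0.03916 M

Step 1: For a second-order reaction: 1/[CH₃CHO] = 1/[CH₃CHO]₀ + kt
Step 2: 1/[CH₃CHO] = 1/0.65 + 1.6 × 15
Step 3: 1/[CH₃CHO] = 1.538 + 24 = 25.54
Step 4: [CH₃CHO] = 1/25.54 = 0.03916 M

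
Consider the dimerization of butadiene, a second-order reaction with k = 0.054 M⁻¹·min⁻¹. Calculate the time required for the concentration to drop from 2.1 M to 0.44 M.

33.27 min

Step 1: For second-order: t = (1/[C₄H₆] - 1/[C₄H₆]₀)/k
Step 2: t = (1/0.44 - 1/2.1)/0.054
Step 3: t = (2.273 - 0.4762)/0.054
Step 4: t = 1.797/0.054 = 33.27 min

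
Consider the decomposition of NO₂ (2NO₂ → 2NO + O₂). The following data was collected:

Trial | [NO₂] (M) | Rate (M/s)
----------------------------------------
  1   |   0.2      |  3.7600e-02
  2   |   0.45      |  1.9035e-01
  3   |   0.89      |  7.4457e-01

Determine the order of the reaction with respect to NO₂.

second order (2)

Step 1: Compare trials to find order n where rate₂/rate₁ = ([NO₂]₂/[NO₂]₁)^n
Step 2: rate₂/rate₁ = 1.9035e-01/3.7600e-02 = 5.062
Step 3: [NO₂]₂/[NO₂]₁ = 0.45/0.2 = 2.25
Step 4: n = ln(5.062)/ln(2.25) = 2.00 ≈ 2
Step 5: The reaction is second order in NO₂.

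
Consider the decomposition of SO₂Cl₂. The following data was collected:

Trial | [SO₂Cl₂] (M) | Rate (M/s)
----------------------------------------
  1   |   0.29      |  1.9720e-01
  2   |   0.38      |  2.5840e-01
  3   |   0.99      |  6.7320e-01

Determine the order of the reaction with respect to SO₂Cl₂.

first order (1)

Step 1: Compare trials to find order n where rate₂/rate₁ = ([SO₂Cl₂]₂/[SO₂Cl₂]₁)^n
Step 2: rate₂/rate₁ = 2.5840e-01/1.9720e-01 = 1.31
Step 3: [SO₂Cl₂]₂/[SO₂Cl₂]₁ = 0.38/0.29 = 1.31
Step 4: n = ln(1.31)/ln(1.31) = 1.00 ≈ 1
Step 5: The reaction is first order in SO₂Cl₂.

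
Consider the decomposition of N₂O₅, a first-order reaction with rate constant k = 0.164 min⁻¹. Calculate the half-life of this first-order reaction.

4.227 min

Step 1: For a first-order reaction, t₁/₂ = ln(2)/k
Step 2: t₁/₂ = ln(2)/0.164
Step 3: t₁/₂ = 0.6931/0.164 = 4.227 min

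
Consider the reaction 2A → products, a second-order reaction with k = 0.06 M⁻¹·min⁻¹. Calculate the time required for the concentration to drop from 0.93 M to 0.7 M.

5.888 min

Step 1: For second-order: t = (1/[A] - 1/[A]₀)/k
Step 2: t = (1/0.7 - 1/0.93)/0.06
Step 3: t = (1.429 - 1.075)/0.06
Step 4: t = 0.3533/0.06 = 5.888 min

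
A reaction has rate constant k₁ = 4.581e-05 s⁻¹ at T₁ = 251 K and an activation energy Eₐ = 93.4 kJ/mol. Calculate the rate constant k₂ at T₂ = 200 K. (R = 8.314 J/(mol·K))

5.062e-10 s⁻¹

Step 1: Use the two-temperature Arrhenius form: ln(k₂/k₁) = -Eₐ/R × (1/T₂ - 1/T₁)
Step 2: Convert Eₐ to J/mol: 93.4 kJ/mol = 93400 J/mol
Step 3: 1/T₂ - 1/T₁ = 1/200 - 1/251 = 1.015936e-03 K⁻¹
Step 4: ln(k₂/k₁) = -93400/8.314 × 1.015936e-03 = -11.41309
Step 5: k₂ = k₁ × exp(-11.41309) = 4.581e-05 × 1.10499e-05 = 5.062e-10 s⁻¹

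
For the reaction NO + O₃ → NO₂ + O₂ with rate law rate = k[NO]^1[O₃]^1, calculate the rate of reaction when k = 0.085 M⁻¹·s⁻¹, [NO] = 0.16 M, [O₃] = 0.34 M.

0.004624 M/s

Step 1: The rate law is rate = k[NO]^1[O₃]^1
Step 2: Substitute: rate = 0.085 × (0.16)^1 × (0.34)^1
Step 3: rate = 0.085 × 0.16 × 0.34 = 0.004624 M/s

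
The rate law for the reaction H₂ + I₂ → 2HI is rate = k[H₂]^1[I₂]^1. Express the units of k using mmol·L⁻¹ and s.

(mmol·L⁻¹)⁻¹·s⁻¹

Step 1: Overall order = 1 + 1 = 2.
Step 2: rate has units mmol·L⁻¹·s⁻¹; [H₂]^1[I₂]^1 has units (mmol·L⁻¹)^2.
Step 3: k = rate/([H₂]^1[I₂]^1), so units of k = (mmol·L⁻¹)^(1-2)·s⁻¹ = (mmol·L⁻¹)⁻¹·s⁻¹.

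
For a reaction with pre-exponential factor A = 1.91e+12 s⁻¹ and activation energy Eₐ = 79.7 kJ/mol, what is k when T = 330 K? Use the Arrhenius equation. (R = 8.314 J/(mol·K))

4.63e-01 s⁻¹

Step 1: Use the Arrhenius equation: k = A × exp(-Eₐ/RT)
Step 2: Convert Eₐ to J/mol: 79.7 kJ/mol = 79700 J/mol
Step 3: Calculate the exponent: -Eₐ/(RT) = -79700/(8.314 × 330) = -29.04921
Step 4: k = 1.91e+12 × exp(-29.04921)
Step 5: k = 1.91e+12 × 2.42152e-13 = 4.6251e-01 s⁻¹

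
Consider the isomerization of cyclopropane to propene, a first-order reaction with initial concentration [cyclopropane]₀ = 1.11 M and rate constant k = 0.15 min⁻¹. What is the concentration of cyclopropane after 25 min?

0.0261 M

Step 1: For a first-order reaction: [cyclopropane] = [cyclopropane]₀ × e^(-kt)
Step 2: [cyclopropane] = 1.11 × e^(-0.15 × 25)
Step 3: [cyclopropane] = 1.11 × e^(-3.75)
Step 4: [cyclopropane] = 1.11 × 0.0235177 = 0.0261 M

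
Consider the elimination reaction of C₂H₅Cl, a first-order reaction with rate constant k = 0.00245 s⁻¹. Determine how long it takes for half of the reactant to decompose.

282.9 s

Step 1: For a first-order reaction, t₁/₂ = ln(2)/k
Step 2: t₁/₂ = ln(2)/0.00245
Step 3: t₁/₂ = 0.6931/0.00245 = 282.9 s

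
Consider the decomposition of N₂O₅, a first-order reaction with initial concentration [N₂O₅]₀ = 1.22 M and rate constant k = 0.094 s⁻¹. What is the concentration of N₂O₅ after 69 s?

0.00186 M

Step 1: For a first-order reaction: [N₂O₅] = [N₂O₅]₀ × e^(-kt)
Step 2: [N₂O₅] = 1.22 × e^(-0.094 × 69)
Step 3: [N₂O₅] = 1.22 × e^(-6.486)
Step 4: [N₂O₅] = 1.22 × 0.00152464 = 0.00186 M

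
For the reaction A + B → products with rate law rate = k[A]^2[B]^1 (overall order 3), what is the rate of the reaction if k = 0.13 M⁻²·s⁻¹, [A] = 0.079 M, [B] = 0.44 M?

0.000357 M/s

Step 1: The rate law is rate = k[A]^2[B]^1, overall order = 2+1 = 3
Step 2: Substitute values: rate = 0.13 × (0.079)^2 × (0.44)^1
Step 3: rate = 0.13 × 0.006241 × 0.44 = 0.000356985 M/s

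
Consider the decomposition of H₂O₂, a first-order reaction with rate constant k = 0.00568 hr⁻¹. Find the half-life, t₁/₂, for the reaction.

122 hr

Step 1: For a first-order reaction, t₁/₂ = ln(2)/k
Step 2: t₁/₂ = ln(2)/0.00568
Step 3: t₁/₂ = 0.6931/0.00568 = 122 hr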